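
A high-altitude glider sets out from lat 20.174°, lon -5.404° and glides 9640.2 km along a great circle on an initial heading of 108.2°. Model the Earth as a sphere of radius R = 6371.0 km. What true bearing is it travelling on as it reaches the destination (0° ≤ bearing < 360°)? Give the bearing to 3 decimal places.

δ = 9640.2/6371 = 1.513138 rad (86.6964°).
With φ₁ = 20.174° = 0.352103 rad and θ = 108.2° = 1.888446 rad:
Destination latitude: φ₂ = arcsin( sin φ₁ cos δ + cos φ₁ sin δ cos θ ) = arcsin(-0.272812) = -15.832°.
Then Δλ = atan2(0.890209, 0.151712) = 1.401995 rad, from sin θ sin δ cos φ₁ over cos δ − sin φ₁ sin φ₂.
λ₂ = -5.404° + 80.328° = 74.924°.
The forward bearing on arrival equals the back-azimuth from the destination plus 180°.
Back-azimuth from P₂ (-15.832°, 74.924°) to P₁ (20.174°, -5.404°), with Δλ' = λ₁ − λ₂ = -80.328°: atan2( sin Δλ' cos φ₁ , cos φ₂ sin φ₁ − sin φ₂ cos φ₁ cos Δλ' ) = 292.051°.
Final bearing = (292.051° + 180°) mod 360° = 112.051°.

final bearing 112.051°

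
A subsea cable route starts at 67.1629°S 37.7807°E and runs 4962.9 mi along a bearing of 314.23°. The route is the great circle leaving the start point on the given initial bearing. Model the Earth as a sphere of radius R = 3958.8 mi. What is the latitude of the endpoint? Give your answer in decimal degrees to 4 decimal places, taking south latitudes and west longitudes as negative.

The arc subtends δ = 4962.9/3958.8 = 1.253637 rad at the centre.
Converting: φ₁ = -1.172214 rad, θ = 5.484348 rad.
sin φ₂ = sin φ₁ cos δ + cos φ₁ sin δ cos θ = (-0.921612)(0.311868) + (0.388112)(0.950125)(0.697540) = -0.030200
φ₂ = asin(-0.030200) = -0.030204 rad = -1.7306°.
Then Δλ = atan2(-0.264230, 0.284036) = -0.749289 rad, from sin θ sin δ cos φ₁ over cos δ − sin φ₁ sin φ₂.
Hence λ₂ = 37.7807° + -42.9311° = -5.1504°.

latitude -1.7306°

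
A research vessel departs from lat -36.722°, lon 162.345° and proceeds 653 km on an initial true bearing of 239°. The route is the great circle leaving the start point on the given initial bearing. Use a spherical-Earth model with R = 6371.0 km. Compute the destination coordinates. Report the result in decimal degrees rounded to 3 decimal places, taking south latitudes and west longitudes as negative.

latitude -39.571°, longitude 155.812°

Central angle δ = d/R = 0.102496 rad.
Start latitude φ₁ = -0.640920 rad; initial bearing θ = 4.171337 rad.
Destination latitude: φ₂ = arcsin( sin φ₁ cos δ + cos φ₁ sin δ cos θ ) = arcsin(-0.637034) = -39.571°.
Δλ = atan2( sin θ sin δ cos φ₁ , cos δ − sin φ₁ sin φ₂ ) = atan2(-0.070297, 0.613848) = -0.114022 rad = -6.533°.
λ₂ = λ₁ + Δλ = 155.812°.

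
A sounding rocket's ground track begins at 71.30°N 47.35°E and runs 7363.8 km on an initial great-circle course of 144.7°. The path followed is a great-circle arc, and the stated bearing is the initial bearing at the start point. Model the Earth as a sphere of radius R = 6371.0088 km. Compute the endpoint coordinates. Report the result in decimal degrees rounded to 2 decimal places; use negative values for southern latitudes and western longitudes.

latitude 8.19°, longitude 79.64°

The arc subtends δ = 7363.8/6371.0088 = 1.155830 rad at the centre.
Start latitude φ₁ = 1.244420 rad; initial bearing θ = 2.525491 rad.
sin φ₂ = sin φ₁ cos δ + cos φ₁ sin δ cos θ = (0.947210)(0.403160) + (0.320613)(0.915130)(-0.816138) = 0.142420
φ₂ = asin(0.142420) = 0.142906 rad = 8.19°.
Then Δλ = atan2(0.169545, 0.268258) = 0.563633 rad, from sin θ sin δ cos φ₁ over cos δ − sin φ₁ sin φ₂.
λ₂ = λ₁ + Δλ = 79.64°.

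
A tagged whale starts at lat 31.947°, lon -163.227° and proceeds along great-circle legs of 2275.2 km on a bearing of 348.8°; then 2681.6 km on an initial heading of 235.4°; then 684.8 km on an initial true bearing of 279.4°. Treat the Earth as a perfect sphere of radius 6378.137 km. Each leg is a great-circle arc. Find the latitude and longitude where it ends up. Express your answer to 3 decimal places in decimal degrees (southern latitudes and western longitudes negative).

Apply the spherical direct solution leg by leg, carrying full precision between legs.
Leg 1: from (31.947°, -163.227°), δ = 2275.2/6378.137 = 0.356719 rad, θ = 348.8° → φ = 51.859°, λ = -169.532°.
Leg 2: from (51.859°, -169.532°), δ = 2681.6/6378.137 = 0.420436 rad, θ = 235.4° → φ = 35.089°, λ = 166.226°.
Leg 3: from (35.089°, 166.226°), δ = 684.8/6378.137 = 0.107367 rad, θ = 279.4° → φ = 35.864°, λ = 158.730°.

latitude 35.864°, longitude 158.730°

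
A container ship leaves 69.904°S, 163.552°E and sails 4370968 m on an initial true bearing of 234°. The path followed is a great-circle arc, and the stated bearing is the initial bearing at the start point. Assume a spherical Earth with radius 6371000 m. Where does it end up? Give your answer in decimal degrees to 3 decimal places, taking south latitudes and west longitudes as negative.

The arc subtends δ = 4370968/6371000 = 0.686073 rad at the centre.
Converting: φ₁ = -1.220055 rad, θ = 4.084070 rad.
Applying the spherical law of cosines for sides, sin φ₂ = sin φ₁ cos δ + cos φ₁ sin δ cos θ = -0.854575, so φ₂ = -58.713°.
For the longitude increment, Δλ = atan2( sin θ sin δ cos φ₁, cos δ − sin φ₁ sin φ₂ ) = atan2(-0.176097, -0.028807) = -99.291°.
Hence λ₂ = 163.552° + -99.291° = 64.261°.

latitude -58.713°, longitude 64.261°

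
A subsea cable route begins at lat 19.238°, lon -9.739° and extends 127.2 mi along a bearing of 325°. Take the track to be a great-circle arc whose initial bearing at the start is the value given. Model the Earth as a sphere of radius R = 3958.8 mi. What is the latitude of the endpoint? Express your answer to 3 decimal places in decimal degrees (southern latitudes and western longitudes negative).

latitude 20.743°

δ = 127.2/3958.8 = 0.032131 rad (1.8410°).
With φ₁ = 19.238° = 0.335766 rad and θ = 325° = 5.672320 rad:
sin φ₂ = sin φ₁ cos δ + cos φ₁ sin δ cos θ = (0.329493)(0.999484) + (0.944158)(0.032125)(0.819152) = 0.354169
φ₂ = asin(0.354169) = 0.362025 rad = 20.743°.
Then Δλ = atan2(-0.017397, 0.882788) = -0.019705 rad, from sin θ sin δ cos φ₁ over cos δ − sin φ₁ sin φ₂.
λ₂ = -9.739° + -1.129° = -10.868°.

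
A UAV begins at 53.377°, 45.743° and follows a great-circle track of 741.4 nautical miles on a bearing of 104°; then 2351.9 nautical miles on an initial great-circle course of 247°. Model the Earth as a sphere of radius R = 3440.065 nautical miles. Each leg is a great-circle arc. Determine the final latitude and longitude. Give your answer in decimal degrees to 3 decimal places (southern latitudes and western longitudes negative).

latitude 24.931°, longitude 24.249°

Apply the spherical direct solution leg by leg, carrying full precision between legs.
Leg 1: from (53.377°, 45.743°), δ = 741.4/3440.065 = 0.215519 rad, θ = 104° → φ = 48.864°, λ = 64.129°.
Leg 2: from (48.864°, 64.129°), δ = 2351.9/3440.065 = 0.683679 rad, θ = 247° → φ = 24.931°, λ = 24.249°.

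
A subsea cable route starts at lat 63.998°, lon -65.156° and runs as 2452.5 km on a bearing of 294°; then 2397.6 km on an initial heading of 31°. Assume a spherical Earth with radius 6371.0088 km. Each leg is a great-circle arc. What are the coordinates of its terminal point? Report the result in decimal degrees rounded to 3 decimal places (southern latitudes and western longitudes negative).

Apply the spherical direct solution leg by leg, carrying full precision between legs.
Leg 1: from (63.998°, -65.156°), δ = 2452.5/6371.0088 = 0.384947 rad, θ = 294° → φ = 64.153°, λ = -117.049°.
Leg 2: from (64.153°, -117.049°), δ = 2397.6/6371.0088 = 0.376330 rad, θ = 31° → φ = 76.987°, λ = -59.843°.

latitude 76.987°, longitude -59.843°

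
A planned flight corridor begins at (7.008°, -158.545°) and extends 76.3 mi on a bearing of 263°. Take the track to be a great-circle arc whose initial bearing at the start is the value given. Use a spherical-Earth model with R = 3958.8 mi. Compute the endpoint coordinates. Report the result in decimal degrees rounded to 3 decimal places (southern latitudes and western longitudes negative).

latitude 6.872°, longitude -159.649°

Central angle δ = d/R = 0.019274 rad.
Converting: φ₁ = 0.122313 rad, θ = 4.590216 rad.
Applying the spherical law of cosines for sides, sin φ₂ = sin φ₁ cos δ + cos φ₁ sin δ cos θ = 0.119654, so φ₂ = 6.872°.
For the longitude increment, Δλ = atan2( sin θ sin δ cos φ₁, cos δ − sin φ₁ sin φ₂ ) = atan2(-0.018986, 0.985216) = -1.104°.
λ₂ = λ₁ + Δλ = -159.649°.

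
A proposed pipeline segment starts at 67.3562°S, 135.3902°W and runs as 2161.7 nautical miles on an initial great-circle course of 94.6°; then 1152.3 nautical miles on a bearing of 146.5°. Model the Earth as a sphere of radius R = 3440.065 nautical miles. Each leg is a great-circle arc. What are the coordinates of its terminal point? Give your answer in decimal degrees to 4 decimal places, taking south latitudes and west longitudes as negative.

Apply the spherical direct solution leg by leg, carrying full precision between legs.
Leg 1: from (-67.3562°, -135.3902°), δ = 2161.7/3440.065 = 0.628389 rad, θ = 94.6° → φ = -49.8863°, λ = -69.9641°.
Leg 2: from (-49.8863°, -69.9641°), δ = 1152.3/3440.065 = 0.334965 rad, θ = 146.5° → φ = -64.0119°, λ = -45.5030°.

latitude -64.0119°, longitude -45.5030°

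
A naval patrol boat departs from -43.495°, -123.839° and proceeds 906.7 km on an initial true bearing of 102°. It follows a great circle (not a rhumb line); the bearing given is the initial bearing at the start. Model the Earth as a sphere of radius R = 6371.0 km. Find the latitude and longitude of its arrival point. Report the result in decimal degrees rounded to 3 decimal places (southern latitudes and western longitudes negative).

Angular distance δ = d/R = 906.7 / 6371 = 0.142317 rad.
With φ₁ = -43.495° = -0.759131 rad and θ = 102° = 1.780236 rad:
sin φ₂ = sin φ₁ cos δ + cos φ₁ sin δ cos θ = (-0.688291)(0.989890) + (0.725434)(0.141837)(-0.207912) = -0.702725
φ₂ = asin(-0.702725) = -0.779221 rad = -44.646°.
For the longitude increment, Δλ = atan2( sin θ sin δ cos φ₁, cos δ − sin φ₁ sin φ₂ ) = atan2(0.100645, 0.506210) = 11.245°.
λ₂ = -123.839° + 11.245° = -112.594°.

latitude -44.646°, longitude -112.594°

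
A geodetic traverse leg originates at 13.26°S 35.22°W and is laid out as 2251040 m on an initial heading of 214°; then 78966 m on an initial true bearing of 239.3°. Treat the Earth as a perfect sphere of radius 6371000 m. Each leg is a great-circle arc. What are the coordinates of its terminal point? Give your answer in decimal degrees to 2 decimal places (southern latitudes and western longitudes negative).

latitude -29.99°, longitude -48.79°

Apply the spherical direct solution leg by leg, carrying full precision between legs.
Leg 1: from (-13.26°, -35.22°), δ = 2251040/6371000 = 0.353326 rad, θ = 214° → φ = -29.63°, λ = -48.08°.
Leg 2: from (-29.63°, -48.08°), δ = 78966/6371000 = 0.012395 rad, θ = 239.3° → φ = -29.99°, λ = -48.79°.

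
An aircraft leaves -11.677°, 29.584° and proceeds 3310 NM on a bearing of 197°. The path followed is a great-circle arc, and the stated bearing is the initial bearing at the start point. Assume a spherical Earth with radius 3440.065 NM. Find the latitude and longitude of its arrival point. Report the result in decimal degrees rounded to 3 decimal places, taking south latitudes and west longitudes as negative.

Central angle δ = d/R = 0.962191 rad.
With φ₁ = -11.677° = -0.203802 rad and θ = 197° = 3.438299 rad:
sin φ₂ = sin φ₁ cos δ + cos φ₁ sin δ cos θ = (-0.202394)(0.571724) + (0.979304)(0.820446)(-0.956305) = -0.884072
φ₂ = asin(-0.884072) = -1.084505 rad = -62.138°.
For the longitude increment, Δλ = atan2( sin θ sin δ cos φ₁, cos δ − sin φ₁ sin φ₂ ) = atan2(-0.234911, 0.392793) = -30.882°.
Hence λ₂ = 29.584° + -30.882° = -1.298°.

latitude -62.138°, longitude -1.298°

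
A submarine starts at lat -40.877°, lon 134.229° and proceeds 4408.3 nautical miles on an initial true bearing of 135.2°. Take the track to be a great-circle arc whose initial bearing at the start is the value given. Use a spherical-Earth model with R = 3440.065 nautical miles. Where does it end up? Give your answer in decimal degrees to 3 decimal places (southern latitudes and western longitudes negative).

latitude -44.502°, longitude -117.015°

The arc subtends δ = 4408.3/3440.065 = 1.281458 rad at the centre.
Start latitude φ₁ = -0.713438 rad; initial bearing θ = 2.359685 rad.
sin φ₂ = sin φ₁ cos δ + cos φ₁ sin δ cos θ = (-0.654437)(0.285318) + (0.756116)(0.958433)(-0.709571) = -0.700939
φ₂ = asin(-0.700939) = -0.776713 rad = -44.502°.
Then Δλ = atan2(0.510639, -0.173403) = 1.898159 rad, from sin θ sin δ cos φ₁ over cos δ − sin φ₁ sin φ₂.
λ₂ = 134.229° + 108.756° = 242.985°, normalized to (−180°, 180°] → -117.015°.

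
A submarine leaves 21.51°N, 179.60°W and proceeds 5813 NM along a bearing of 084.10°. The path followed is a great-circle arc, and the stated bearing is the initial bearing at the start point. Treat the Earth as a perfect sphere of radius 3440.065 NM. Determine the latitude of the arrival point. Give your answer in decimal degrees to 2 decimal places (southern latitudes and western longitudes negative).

latitude 2.95°

Central angle δ = d/R = 1.689794 rad.
With φ₁ = 21.51° = 0.375420 rad and θ = 84.1° = 1.467822 rad:
sin φ₂ = sin φ₁ cos δ + cos φ₁ sin δ cos θ = (0.366664)(-0.118717) + (0.930354)(0.992928)(0.102793) = 0.051428
φ₂ = asin(0.051428) = 0.051451 rad = 2.95°.
Then Δλ = atan2(0.918881, -0.137573) = 1.719411 rad, from sin θ sin δ cos φ₁ over cos δ − sin φ₁ sin φ₂.
Hence λ₂ = -179.60° + 98.51° = -81.09°.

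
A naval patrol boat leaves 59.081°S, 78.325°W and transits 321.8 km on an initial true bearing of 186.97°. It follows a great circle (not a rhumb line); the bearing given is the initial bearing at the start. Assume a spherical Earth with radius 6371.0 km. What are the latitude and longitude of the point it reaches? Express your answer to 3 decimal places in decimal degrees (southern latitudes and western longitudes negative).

The arc subtends δ = 321.8/6371 = 0.050510 rad at the centre.
With φ₁ = -59.081° = -1.031158 rad and θ = 186.97° = 3.263242 rad:
Applying the spherical law of cosines for sides, sin φ₂ = sin φ₁ cos δ + cos φ₁ sin δ cos θ = -0.882551, so φ₂ = -61.952°.
For the longitude increment, Δλ = atan2( sin θ sin δ cos φ₁, cos δ − sin φ₁ sin φ₂ ) = atan2(-0.003148, 0.241589) = -0.747°.
Hence λ₂ = -78.325° + -0.747° = -79.072°.

latitude -61.952°, longitude -79.072°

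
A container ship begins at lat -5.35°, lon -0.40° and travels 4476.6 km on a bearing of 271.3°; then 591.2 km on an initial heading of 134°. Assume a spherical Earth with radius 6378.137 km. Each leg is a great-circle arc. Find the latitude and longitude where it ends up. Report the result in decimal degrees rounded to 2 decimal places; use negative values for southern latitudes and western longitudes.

latitude -6.92°, longitude -36.83°

Apply the spherical direct solution leg by leg, carrying full precision between legs.
Leg 1: from (-5.35°, -0.40°), δ = 4476.6/6378.137 = 0.701866 rad, θ = 271.3° → φ = -3.25°, λ = -40.68°.
Leg 2: from (-3.25°, -40.68°), δ = 591.2/6378.137 = 0.092692 rad, θ = 134° → φ = -6.92°, λ = -36.83°.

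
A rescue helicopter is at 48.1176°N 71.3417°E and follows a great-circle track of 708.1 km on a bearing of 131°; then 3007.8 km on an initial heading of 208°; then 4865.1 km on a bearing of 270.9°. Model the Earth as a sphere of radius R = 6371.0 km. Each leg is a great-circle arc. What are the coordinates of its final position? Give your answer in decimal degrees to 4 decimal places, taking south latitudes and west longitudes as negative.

latitude 14.2091°, longitude 19.4416°

Apply the spherical direct solution leg by leg, carrying full precision between legs.
Leg 1: from (48.1176°, 71.3417°), δ = 708.1/6371 = 0.111144 rad, θ = 131° → φ = 43.7365°, λ = 77.9947°.
Leg 2: from (43.7365°, 77.9947°), δ = 3007.8/6371 = 0.472108 rad, θ = 208° → φ = 19.0019°, λ = 64.9446°.
Leg 3: from (19.0019°, 64.9446°), δ = 4865.1/6371 = 0.763632 rad, θ = 270.9° → φ = 14.2091°, λ = 19.4416°.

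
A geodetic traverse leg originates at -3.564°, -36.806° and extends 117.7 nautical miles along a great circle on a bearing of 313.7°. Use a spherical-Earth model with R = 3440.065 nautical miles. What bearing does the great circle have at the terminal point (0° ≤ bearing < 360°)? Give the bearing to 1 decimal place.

final bearing 313.8°

The arc subtends δ = 117.7/3440.065 = 0.034214 rad at the centre.
Start latitude φ₁ = -0.062204 rad; initial bearing θ = 5.475098 rad.
Applying the spherical law of cosines for sides, sin φ₂ = sin φ₁ cos δ + cos φ₁ sin δ cos θ = -0.038539, so φ₂ = -2.209°.
Then Δλ = atan2(-0.024683, 0.997019) = -0.024752 rad, from sin θ sin δ cos φ₁ over cos δ − sin φ₁ sin φ₂.
λ₂ = λ₁ + Δλ = -38.224°.
The forward bearing on arrival equals the back-azimuth from the destination plus 180°.
Back-azimuth from P₂ (-2.2°, -38.2°) to P₁ (-3.6°, -36.8°), with Δλ' = λ₁ − λ₂ = 1.4°: atan2( sin Δλ' cos φ₁ , cos φ₂ sin φ₁ − sin φ₂ cos φ₁ cos Δλ' ) = 133.8°.
Final bearing = (133.8° + 180°) mod 360° = 313.8°.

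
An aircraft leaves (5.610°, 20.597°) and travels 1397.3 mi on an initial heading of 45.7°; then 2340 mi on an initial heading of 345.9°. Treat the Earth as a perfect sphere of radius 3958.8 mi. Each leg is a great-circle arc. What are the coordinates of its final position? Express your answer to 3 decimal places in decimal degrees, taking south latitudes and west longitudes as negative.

latitude 51.766°, longitude 23.130°

Apply the spherical direct solution leg by leg, carrying full precision between legs.
Leg 1: from (5.610°, 20.597°), δ = 1397.3/3958.8 = 0.352960 rad, θ = 45.7° → φ = 19.390°, λ = 35.802°.
Leg 2: from (19.390°, 35.802°), δ = 2340/3958.8 = 0.591088 rad, θ = 345.9° → φ = 51.766°, λ = 23.130°.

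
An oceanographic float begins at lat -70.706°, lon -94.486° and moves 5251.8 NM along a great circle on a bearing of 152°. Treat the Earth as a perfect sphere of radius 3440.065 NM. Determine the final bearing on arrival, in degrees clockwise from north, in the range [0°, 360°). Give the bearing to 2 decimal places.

δ = 5251.8/3440.065 = 1.526657 rad (87.4710°).
Start latitude φ₁ = -1.234053 rad; initial bearing θ = 2.652900 rad.
sin φ₂ = sin φ₁ cos δ + cos φ₁ sin δ cos θ = (-0.943836)(0.044125) + (0.330416)(0.999026)(-0.882948) = -0.333102
φ₂ = asin(-0.333102) = -0.339592 rad = -19.457°.
For the longitude increment, Δλ = atan2( sin θ sin δ cos φ₁, cos δ − sin φ₁ sin φ₂ ) = atan2(0.154970, -0.270269) = 150.170°.
λ₂ = -94.486° + 150.170° = 55.684°.
The forward bearing on arrival equals the back-azimuth from the destination plus 180°.
Back-azimuth from P₂ (-19.46°, 55.68°) to P₁ (-70.71°, -94.49°), with Δλ' = λ₁ − λ₂ = -150.17°: atan2( sin Δλ' cos φ₁ , cos φ₂ sin φ₁ − sin φ₂ cos φ₁ cos Δλ' ) = 189.47°.
Final bearing = (189.47° + 180°) mod 360° = 9.47°.

final bearing 9.47°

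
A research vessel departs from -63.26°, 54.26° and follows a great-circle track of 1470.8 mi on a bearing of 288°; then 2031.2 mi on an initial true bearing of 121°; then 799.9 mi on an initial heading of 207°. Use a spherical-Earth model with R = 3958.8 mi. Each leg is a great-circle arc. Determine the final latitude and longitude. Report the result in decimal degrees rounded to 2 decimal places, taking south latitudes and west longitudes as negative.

Apply the spherical direct solution leg by leg, carrying full precision between legs.
Leg 1: from (-63.26°, 54.26°), δ = 1470.8/3958.8 = 0.371527 rad, θ = 288° → φ = -51.41°, λ = 20.65°.
Leg 2: from (-51.41°, 20.65°), δ = 2031.2/3958.8 = 0.513085 rad, θ = 121° → φ = -57.00°, λ = 71.23°.
Leg 3: from (-57.00°, 71.23°), δ = 799.9/3958.8 = 0.202056 rad, θ = 207° → φ = -66.78°, λ = 57.87°.

latitude -66.78°, longitude 57.87°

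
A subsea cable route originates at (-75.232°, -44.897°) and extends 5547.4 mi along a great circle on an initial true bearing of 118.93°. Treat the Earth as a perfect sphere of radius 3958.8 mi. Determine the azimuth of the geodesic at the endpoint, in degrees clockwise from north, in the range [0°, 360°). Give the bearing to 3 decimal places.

Angular distance δ = d/R = 5547.4 / 3958.8 = 1.401283 rad.
With φ₁ = -75.232° = -1.313046 rad and θ = 118.93° = 2.075720 rad:
Destination latitude: φ₂ = arcsin( sin φ₁ cos δ + cos φ₁ sin δ cos θ ) = arcsin(-0.284670) = -16.539°.
Δλ = atan2( sin θ sin δ cos φ₁ , cos δ − sin φ₁ sin φ₂ ) = atan2(0.219899, -0.106564) = 2.022053 rad = 115.855°.
λ₂ = λ₁ + Δλ = 70.958°.
The forward bearing on arrival equals the back-azimuth from the destination plus 180°.
Back-azimuth from P₂ (-16.539°, 70.958°) to P₁ (-75.232°, -44.897°), with Δλ' = λ₁ − λ₂ = -115.855°: atan2( sin Δλ' cos φ₁ , cos φ₂ sin φ₁ − sin φ₂ cos φ₁ cos Δλ' ) = 193.458°.
Final bearing = (193.458° + 180°) mod 360° = 13.458°.

final bearing 13.458°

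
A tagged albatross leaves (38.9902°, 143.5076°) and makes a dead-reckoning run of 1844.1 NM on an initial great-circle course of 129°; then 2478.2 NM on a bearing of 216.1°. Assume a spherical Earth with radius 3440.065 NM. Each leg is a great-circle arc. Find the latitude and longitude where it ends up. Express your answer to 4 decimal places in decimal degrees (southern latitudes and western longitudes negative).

Apply the spherical direct solution leg by leg, carrying full precision between legs.
Leg 1: from (38.9902°, 143.5076°), δ = 1844.1/3440.065 = 0.536065 rad, θ = 129° → φ = 16.9236°, λ = 168.0207°.
Leg 2: from (16.9236°, 168.0207°), δ = 2478.2/3440.065 = 0.720393 rad, θ = 216.1° → φ = -16.9274°, λ = 144.0491°.

latitude -16.9274°, longitude 144.0491°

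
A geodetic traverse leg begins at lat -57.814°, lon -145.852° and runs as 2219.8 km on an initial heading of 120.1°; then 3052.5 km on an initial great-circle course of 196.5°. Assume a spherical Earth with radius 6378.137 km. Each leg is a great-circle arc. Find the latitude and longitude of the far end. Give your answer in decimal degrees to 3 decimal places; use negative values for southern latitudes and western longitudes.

Apply the spherical direct solution leg by leg, carrying full precision between legs.
Leg 1: from (-57.814°, -145.852°), δ = 2219.8/6378.137 = 0.348033 rad, θ = 120.1° → φ = -62.460°, λ = -106.198°.
Leg 2: from (-62.460°, -106.198°), δ = 3052.5/6378.137 = 0.478588 rad, θ = 196.5° → φ = -82.406°, λ = 172.019°.

latitude -82.406°, longitude 172.019°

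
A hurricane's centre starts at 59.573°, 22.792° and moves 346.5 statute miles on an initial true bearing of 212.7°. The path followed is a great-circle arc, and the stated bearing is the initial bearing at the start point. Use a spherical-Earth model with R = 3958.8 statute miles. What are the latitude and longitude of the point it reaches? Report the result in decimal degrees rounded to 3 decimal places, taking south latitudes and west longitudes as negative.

latitude 55.257°, longitude 18.039°

δ = 346.5/3958.8 = 0.087527 rad (5.0149°).
Converting: φ₁ = 1.039745 rad, θ = 3.712315 rad.
Destination latitude: φ₂ = arcsin( sin φ₁ cos δ + cos φ₁ sin δ cos θ ) = arcsin(0.821720) = 55.257°.
For the longitude increment, Δλ = atan2( sin θ sin δ cos φ₁, cos δ − sin φ₁ sin φ₂ ) = atan2(-0.023917, 0.287623) = -4.753°.
Hence λ₂ = 22.792° + -4.753° = 18.039°.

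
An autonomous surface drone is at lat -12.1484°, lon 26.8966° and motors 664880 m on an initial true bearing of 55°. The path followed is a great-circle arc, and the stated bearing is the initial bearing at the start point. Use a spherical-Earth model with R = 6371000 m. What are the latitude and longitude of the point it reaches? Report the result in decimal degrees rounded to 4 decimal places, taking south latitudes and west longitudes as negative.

latitude -8.6784°, longitude 31.8485°

The arc subtends δ = 664880/6371000 = 0.104360 rad at the centre.
Start latitude φ₁ = -0.212030 rad; initial bearing θ = 0.959931 rad.
Destination latitude: φ₂ = arcsin( sin φ₁ cos δ + cos φ₁ sin δ cos θ ) = arcsin(-0.150888) = -8.6784°.
Then Δλ = atan2(0.083421, 0.962806) = 0.086428 rad, from sin θ sin δ cos φ₁ over cos δ − sin φ₁ sin φ₂.
λ₂ = λ₁ + Δλ = 31.8485°.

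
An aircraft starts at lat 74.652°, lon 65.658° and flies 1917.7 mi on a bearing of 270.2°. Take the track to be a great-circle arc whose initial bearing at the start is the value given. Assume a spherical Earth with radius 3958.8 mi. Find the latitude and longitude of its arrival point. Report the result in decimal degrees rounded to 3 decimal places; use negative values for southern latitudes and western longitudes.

latitude 58.629°, longitude 2.205°

Central angle δ = d/R = 0.484414 rad.
Start latitude φ₁ = 1.302923 rad; initial bearing θ = 4.715880 rad.
Applying the spherical law of cosines for sides, sin φ₂ = sin φ₁ cos δ + cos φ₁ sin δ cos θ = 0.853817, so φ₂ = 58.629°.
Then Δλ = atan2(-0.123259, 0.061581) = -1.107462 rad, from sin θ sin δ cos φ₁ over cos δ − sin φ₁ sin φ₂.
Hence λ₂ = 65.658° + -63.453° = 2.205°.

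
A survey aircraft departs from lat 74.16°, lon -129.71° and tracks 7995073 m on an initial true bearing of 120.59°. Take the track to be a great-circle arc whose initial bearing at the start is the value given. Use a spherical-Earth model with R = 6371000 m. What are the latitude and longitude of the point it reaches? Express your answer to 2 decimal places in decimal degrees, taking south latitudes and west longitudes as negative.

The arc subtends δ = 7995073/6371000 = 1.254916 rad at the centre.
Start latitude φ₁ = 1.294336 rad; initial bearing θ = 2.104693 rad.
Applying the spherical law of cosines for sides, sin φ₂ = sin φ₁ cos δ + cos φ₁ sin δ cos θ = 0.166826, so φ₂ = 9.60°.
For the longitude increment, Δλ = atan2( sin θ sin δ cos φ₁, cos δ − sin φ₁ sin φ₂ ) = atan2(0.223340, 0.150161) = 56.09°.
Hence λ₂ = -129.71° + 56.09° = -73.62°.

latitude 9.60°, longitude -73.62°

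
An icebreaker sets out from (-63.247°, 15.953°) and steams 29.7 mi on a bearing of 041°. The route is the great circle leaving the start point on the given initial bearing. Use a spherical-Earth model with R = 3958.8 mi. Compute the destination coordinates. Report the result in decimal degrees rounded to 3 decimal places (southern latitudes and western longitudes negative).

latitude -62.921°, longitude 16.573°

The arc subtends δ = 29.7/3958.8 = 0.007502 rad at the centre.
Converting: φ₁ = -1.103868 rad, θ = 0.715585 rad.
sin φ₂ = sin φ₁ cos δ + cos φ₁ sin δ cos θ = (-0.892955)(0.999972) + (0.450145)(0.007502)(0.754710) = -0.890382
φ₂ = asin(-0.890382) = -1.098183 rad = -62.921°.
Δλ = atan2( sin θ sin δ cos φ₁ , cos δ − sin φ₁ sin φ₂ ) = atan2(0.002216, 0.204901) = 0.010812 rad = 0.620°.
λ₂ = 15.953° + 0.620° = 16.573°.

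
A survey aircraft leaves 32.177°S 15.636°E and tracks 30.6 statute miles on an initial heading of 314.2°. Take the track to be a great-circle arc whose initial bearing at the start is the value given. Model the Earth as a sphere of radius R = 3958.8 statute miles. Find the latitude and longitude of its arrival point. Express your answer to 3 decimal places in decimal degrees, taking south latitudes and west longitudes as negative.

latitude -31.868°, longitude 15.262°

The arc subtends δ = 30.6/3958.8 = 0.007730 rad at the centre.
Converting: φ₁ = -0.561595 rad, θ = 5.483825 rad.
Applying the spherical law of cosines for sides, sin φ₂ = sin φ₁ cos δ + cos φ₁ sin δ cos θ = -0.527960, so φ₂ = -31.868°.
For the longitude increment, Δλ = atan2( sin θ sin δ cos φ₁, cos δ − sin φ₁ sin φ₂ ) = atan2(-0.004690, 0.718812) = -0.374°.
Hence λ₂ = 15.636° + -0.374° = 15.262°.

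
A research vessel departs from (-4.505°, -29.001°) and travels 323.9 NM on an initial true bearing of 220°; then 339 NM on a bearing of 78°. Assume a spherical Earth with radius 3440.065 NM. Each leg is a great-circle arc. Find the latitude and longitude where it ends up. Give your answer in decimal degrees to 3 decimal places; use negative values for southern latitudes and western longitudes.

latitude -7.414°, longitude -26.936°

Apply the spherical direct solution leg by leg, carrying full precision between legs.
Leg 1: from (-4.505°, -29.001°), δ = 323.9/3440.065 = 0.094155 rad, θ = 220° → φ = -8.627°, λ = -32.505°.
Leg 2: from (-8.627°, -32.505°), δ = 339/3440.065 = 0.098545 rad, θ = 78° → φ = -7.414°, λ = -26.936°.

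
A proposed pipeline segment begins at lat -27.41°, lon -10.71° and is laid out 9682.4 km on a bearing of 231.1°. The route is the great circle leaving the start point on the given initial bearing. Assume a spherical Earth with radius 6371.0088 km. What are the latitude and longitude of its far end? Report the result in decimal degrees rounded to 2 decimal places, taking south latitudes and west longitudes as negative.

latitude -35.47°, longitude -118.10°

Central angle δ = d/R = 1.519759 rad.
Start latitude φ₁ = -0.478395 rad; initial bearing θ = 4.033456 rad.
sin φ₂ = sin φ₁ cos δ + cos φ₁ sin δ cos θ = (-0.460355)(0.051015) + (0.887735)(0.998698)(-0.627963) = -0.580224
φ₂ = asin(-0.580224) = -0.619004 rad = -35.47°.
For the longitude increment, Δλ = atan2( sin θ sin δ cos φ₁, cos δ − sin φ₁ sin φ₂ ) = atan2(-0.689974, -0.216094) = -107.39°.
λ₂ = λ₁ + Δλ = -118.10°.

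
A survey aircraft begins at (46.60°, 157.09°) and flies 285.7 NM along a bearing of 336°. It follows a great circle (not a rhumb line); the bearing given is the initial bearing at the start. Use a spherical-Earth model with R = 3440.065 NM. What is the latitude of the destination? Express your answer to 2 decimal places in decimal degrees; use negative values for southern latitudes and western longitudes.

δ = 285.7/3440.065 = 0.083051 rad (4.7585°).
With φ₁ = 46.60° = 0.813323 rad and θ = 336° = 5.864306 rad:
Applying the spherical law of cosines for sides, sin φ₂ = sin φ₁ cos δ + cos φ₁ sin δ cos θ = 0.776140, so φ₂ = 50.91°.
For the longitude increment, Δλ = atan2( sin θ sin δ cos φ₁, cos δ − sin φ₁ sin φ₂ ) = atan2(-0.023183, 0.432629) = -3.07°.
λ₂ = 157.09° + -3.07° = 154.02°.

latitude 50.91°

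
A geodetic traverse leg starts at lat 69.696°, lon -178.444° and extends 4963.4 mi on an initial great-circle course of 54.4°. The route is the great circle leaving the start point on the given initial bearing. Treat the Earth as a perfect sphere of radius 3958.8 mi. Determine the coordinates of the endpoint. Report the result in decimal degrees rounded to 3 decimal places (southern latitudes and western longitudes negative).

δ = 4963.4/3958.8 = 1.253764 rad (71.8354°).
Converting: φ₁ = 1.216425 rad, θ = 0.949459 rad.
sin φ₂ = sin φ₁ cos δ + cos φ₁ sin δ cos θ = (0.937865)(0.311748) + (0.347001)(0.950165)(0.582123) = 0.484309
φ₂ = asin(0.484309) = 0.505573 rad = 28.967°.
Δλ = atan2( sin θ sin δ cos φ₁ , cos δ − sin φ₁ sin φ₂ ) = atan2(0.268086, -0.142468) = 2.059266 rad = 117.987°.
λ₂ = -178.444° + 117.987° = -60.457°.

latitude 28.967°, longitude -60.457°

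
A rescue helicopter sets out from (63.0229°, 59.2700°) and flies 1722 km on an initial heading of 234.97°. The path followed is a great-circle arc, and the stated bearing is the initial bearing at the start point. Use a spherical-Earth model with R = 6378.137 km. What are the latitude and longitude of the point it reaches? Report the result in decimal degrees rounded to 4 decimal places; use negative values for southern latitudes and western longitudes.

latitude 52.1346°, longitude 38.4267°

Central angle δ = d/R = 0.269985 rad.
With φ₁ = 63.0229° = 1.099957 rad and θ = 234.97° = 4.101000 rad:
Applying the spherical law of cosines for sides, sin φ₂ = sin φ₁ cos δ + cos φ₁ sin δ cos θ = 0.789455, so φ₂ = 52.1346°.
For the longitude increment, Δλ = atan2( sin θ sin δ cos φ₁, cos δ − sin φ₁ sin φ₂ ) = atan2(-0.099074, 0.260223) = -20.8433°.
λ₂ = λ₁ + Δλ = 38.4267°.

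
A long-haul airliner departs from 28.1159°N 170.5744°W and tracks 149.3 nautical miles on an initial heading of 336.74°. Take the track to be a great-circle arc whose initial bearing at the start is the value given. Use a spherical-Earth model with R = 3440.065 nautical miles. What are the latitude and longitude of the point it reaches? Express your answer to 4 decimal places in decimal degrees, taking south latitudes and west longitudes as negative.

The arc subtends δ = 149.3/3440.065 = 0.043400 rad at the centre.
Start latitude φ₁ = 0.490715 rad; initial bearing θ = 5.877222 rad.
Applying the spherical law of cosines for sides, sin φ₂ = sin φ₁ cos δ + cos φ₁ sin δ cos θ = 0.505970, so φ₂ = 30.3957°.
Then Δλ = atan2(-0.015112, 0.760617) = -0.019865 rad, from sin θ sin δ cos φ₁ over cos δ − sin φ₁ sin φ₂.
λ₂ = -170.5744° + -1.1382° = -171.7126°.

latitude 30.3957°, longitude -171.7126°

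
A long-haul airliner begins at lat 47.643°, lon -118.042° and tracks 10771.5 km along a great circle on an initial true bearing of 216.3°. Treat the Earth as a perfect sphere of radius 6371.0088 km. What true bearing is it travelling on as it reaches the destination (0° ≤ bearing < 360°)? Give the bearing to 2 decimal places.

δ = 10771.5/6371.0088 = 1.690706 rad (96.8703°).
Start latitude φ₁ = 0.831527 rad; initial bearing θ = 3.775147 rad.
sin φ₂ = sin φ₁ cos δ + cos φ₁ sin δ cos θ = (0.738961)(-0.119622) + (0.673748)(0.992819)(-0.805928) = -0.627490
φ₂ = asin(-0.627490) = -0.678325 rad = -38.865°.
Δλ = atan2( sin θ sin δ cos φ₁ , cos δ − sin φ₁ sin φ₂ ) = atan2(-0.396004, 0.344068) = -0.855459 rad = -49.014°.
Hence λ₂ = -118.042° + -49.014° = -167.056°.
The forward bearing on arrival equals the back-azimuth from the destination plus 180°.
Back-azimuth from P₂ (-38.87°, -167.06°) to P₁ (47.64°, -118.04°), with Δλ' = λ₁ − λ₂ = 49.01°: atan2( sin Δλ' cos φ₁ , cos φ₂ sin φ₁ − sin φ₂ cos φ₁ cos Δλ' ) = 30.82°.
Final bearing = (30.82° + 180°) mod 360° = 210.82°.

final bearing 210.82°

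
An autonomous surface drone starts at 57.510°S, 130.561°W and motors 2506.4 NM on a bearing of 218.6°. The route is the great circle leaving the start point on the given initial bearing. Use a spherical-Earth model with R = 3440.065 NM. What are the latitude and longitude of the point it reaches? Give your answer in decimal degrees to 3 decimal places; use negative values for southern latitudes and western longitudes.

latitude -65.346°, longitude 134.194°

δ = 2506.4/3440.065 = 0.728591 rad (41.7452°).
Start latitude φ₁ = -1.003739 rad; initial bearing θ = 3.815290 rad.
Applying the spherical law of cosines for sides, sin φ₂ = sin φ₁ cos δ + cos φ₁ sin δ cos θ = -0.908843, so φ₂ = -65.346°.
For the longitude increment, Δλ = atan2( sin θ sin δ cos φ₁, cos δ − sin φ₁ sin φ₂ ) = atan2(-0.223128, -0.020483) = -95.245°.
λ₂ = -130.561° + -95.245° = -225.806°, normalized to (−180°, 180°] → 134.194°.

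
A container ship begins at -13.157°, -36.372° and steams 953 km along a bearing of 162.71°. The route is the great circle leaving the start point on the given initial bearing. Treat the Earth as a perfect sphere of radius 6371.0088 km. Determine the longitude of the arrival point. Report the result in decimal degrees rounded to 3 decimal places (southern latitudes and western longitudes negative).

Angular distance δ = d/R = 953 / 6371.0088 = 0.149584 rad.
Converting: φ₁ = -0.229633 rad, θ = 2.839825 rad.
Destination latitude: φ₂ = arcsin( sin φ₁ cos δ + cos φ₁ sin δ cos θ ) = arcsin(-0.363636) = -21.324°.
For the longitude increment, Δλ = atan2( sin θ sin δ cos φ₁, cos δ − sin φ₁ sin φ₂ ) = atan2(0.043129, 0.906062) = 2.725°.
λ₂ = λ₁ + Δλ = -33.647°.

longitude -33.647°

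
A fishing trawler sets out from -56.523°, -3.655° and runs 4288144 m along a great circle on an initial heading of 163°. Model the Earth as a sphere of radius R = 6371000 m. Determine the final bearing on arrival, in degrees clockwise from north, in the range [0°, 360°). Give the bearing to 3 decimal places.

Angular distance δ = d/R = 4288144 / 6371000 = 0.673072 rad.
Start latitude φ₁ = -0.986512 rad; initial bearing θ = 2.844887 rad.
sin φ₂ = sin φ₁ cos δ + cos φ₁ sin δ cos θ = (-0.834107)(0.781910) + (0.551602)(0.623391)(-0.956305) = -0.981036
φ₂ = asin(-0.981036) = -1.375734 rad = -78.824°.
For the longitude increment, Δλ = atan2( sin θ sin δ cos φ₁, cos δ − sin φ₁ sin φ₂ ) = atan2(0.100536, -0.036379) = 109.893°.
λ₂ = λ₁ + Δλ = 106.238°.
The forward bearing on arrival equals the back-azimuth from the destination plus 180°.
Back-azimuth from P₂ (-78.824°, 106.238°) to P₁ (-56.523°, -3.655°), with Δλ' = λ₁ − λ₂ = -109.893°: atan2( sin Δλ' cos φ₁ , cos φ₂ sin φ₁ − sin φ₂ cos φ₁ cos Δλ' ) = 236.309°.
Final bearing = (236.309° + 180°) mod 360° = 56.309°.

final bearing 56.309°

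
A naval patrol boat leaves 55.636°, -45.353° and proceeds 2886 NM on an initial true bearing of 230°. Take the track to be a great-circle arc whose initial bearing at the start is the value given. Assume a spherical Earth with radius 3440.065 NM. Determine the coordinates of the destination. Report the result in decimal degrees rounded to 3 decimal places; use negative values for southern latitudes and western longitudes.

latitude 16.362°, longitude -81.790°

δ = 2886/3440.065 = 0.838938 rad (48.0676°).
With φ₁ = 55.636° = 0.971031 rad and θ = 230° = 4.014257 rad:
Applying the spherical law of cosines for sides, sin φ₂ = sin φ₁ cos δ + cos φ₁ sin δ cos θ = 0.281708, so φ₂ = 16.362°.
Then Δλ = atan2(-0.321671, 0.435713) = -0.635948 rad, from sin θ sin δ cos φ₁ over cos δ − sin φ₁ sin φ₂.
Hence λ₂ = -45.353° + -36.437° = -81.790°.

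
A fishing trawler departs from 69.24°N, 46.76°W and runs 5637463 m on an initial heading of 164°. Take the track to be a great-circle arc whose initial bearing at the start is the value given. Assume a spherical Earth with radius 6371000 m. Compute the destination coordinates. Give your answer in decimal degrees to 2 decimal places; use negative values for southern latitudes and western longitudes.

latitude 19.18°, longitude -33.71°

Central angle δ = d/R = 0.884863 rad.
Converting: φ₁ = 1.208466 rad, θ = 2.862340 rad.
sin φ₂ = sin φ₁ cos δ + cos φ₁ sin δ cos θ = (0.935073)(0.633395) + (0.354454)(0.773828)(-0.961262) = 0.328610
φ₂ = asin(0.328610) = 0.334831 rad = 19.18°.
Then Δλ = atan2(0.075604, 0.326121) = 0.227803 rad, from sin θ sin δ cos φ₁ over cos δ − sin φ₁ sin φ₂.
λ₂ = λ₁ + Δλ = -33.71°.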